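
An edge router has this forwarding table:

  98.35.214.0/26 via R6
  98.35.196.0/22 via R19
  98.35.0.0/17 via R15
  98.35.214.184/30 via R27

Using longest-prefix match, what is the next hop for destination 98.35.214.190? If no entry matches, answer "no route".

no route

No entry's prefix contains 98.35.214.190; there is no default route.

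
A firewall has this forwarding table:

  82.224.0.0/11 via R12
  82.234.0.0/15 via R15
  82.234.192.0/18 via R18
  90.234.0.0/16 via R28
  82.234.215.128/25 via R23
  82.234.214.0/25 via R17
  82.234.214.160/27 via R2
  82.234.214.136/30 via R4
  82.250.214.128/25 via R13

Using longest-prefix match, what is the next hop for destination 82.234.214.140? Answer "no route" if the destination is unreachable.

Routes whose prefix contains 82.234.214.140:
  82.224.0.0/11 (82.224.0.0 - 82.255.255.255) -> R12
  82.234.0.0/15 (82.234.0.0 - 82.235.255.255) -> R15
  82.234.192.0/18 (82.234.192.0 - 82.234.255.255) -> R18
More-specific entries that do NOT match:
  82.234.214.136/30 (82.234.214.136 - 82.234.214.139) does not contain 82.234.214.140
  82.234.214.160/27 (82.234.214.160 - 82.234.214.191) does not contain 82.234.214.140
  82.234.215.128/25 (82.234.215.128 - 82.234.215.255) does not contain 82.234.214.140
  82.234.214.0/25 (82.234.214.0 - 82.234.214.127) does not contain 82.234.214.140
  82.250.214.128/25 (82.250.214.128 - 82.250.214.255) does not contain 82.234.214.140
Longest matching prefix is /18 -> next hop R18.

R18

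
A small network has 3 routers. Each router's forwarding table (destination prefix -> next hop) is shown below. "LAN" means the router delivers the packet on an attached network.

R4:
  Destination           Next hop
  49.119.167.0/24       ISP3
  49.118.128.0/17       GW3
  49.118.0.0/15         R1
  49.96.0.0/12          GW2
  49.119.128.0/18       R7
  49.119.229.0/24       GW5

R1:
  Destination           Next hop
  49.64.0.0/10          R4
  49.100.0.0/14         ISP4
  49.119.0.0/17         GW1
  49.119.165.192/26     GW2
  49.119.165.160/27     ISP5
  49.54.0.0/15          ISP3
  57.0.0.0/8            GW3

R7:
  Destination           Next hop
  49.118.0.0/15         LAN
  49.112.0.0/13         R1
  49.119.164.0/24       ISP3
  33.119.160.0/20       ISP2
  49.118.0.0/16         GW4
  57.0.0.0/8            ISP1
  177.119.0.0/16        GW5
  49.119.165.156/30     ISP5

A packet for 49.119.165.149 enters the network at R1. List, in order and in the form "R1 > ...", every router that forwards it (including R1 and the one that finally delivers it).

At R1: longest match for 49.119.165.149 is 49.64.0.0/10 -> R4
At R4: longest match for 49.119.165.149 is 49.119.128.0/18 -> R7
At R7: longest match for 49.119.165.149 is 49.118.0.0/15 -> LAN

R1 > R4 > R7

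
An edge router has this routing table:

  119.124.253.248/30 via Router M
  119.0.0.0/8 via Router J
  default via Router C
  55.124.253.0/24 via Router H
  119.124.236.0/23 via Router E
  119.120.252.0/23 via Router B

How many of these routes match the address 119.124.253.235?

Prefixes containing 119.124.253.235:
  0.0.0.0/0 (default, matches everything)
  119.0.0.0/8 (119.0.0.0 - 119.255.255.255)
Total matching entries: 2.

2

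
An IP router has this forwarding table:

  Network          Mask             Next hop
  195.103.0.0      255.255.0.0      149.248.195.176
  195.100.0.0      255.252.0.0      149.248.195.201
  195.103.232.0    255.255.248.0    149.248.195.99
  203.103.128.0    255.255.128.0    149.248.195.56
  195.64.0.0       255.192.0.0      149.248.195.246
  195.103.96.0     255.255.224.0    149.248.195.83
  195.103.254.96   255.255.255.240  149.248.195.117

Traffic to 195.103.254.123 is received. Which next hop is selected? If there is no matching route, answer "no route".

Routes whose prefix contains 195.103.254.123:
  195.64.0.0/10 (195.64.0.0 - 195.127.255.255) -> 149.248.195.246
  195.100.0.0/14 (195.100.0.0 - 195.103.255.255) -> 149.248.195.201
  195.103.0.0/16 (195.103.0.0 - 195.103.255.255) -> 149.248.195.176
More-specific entries that do NOT match:
  195.103.254.96/28 (195.103.254.96 - 195.103.254.111) does not contain 195.103.254.123
  195.103.232.0/21 (195.103.232.0 - 195.103.239.255) does not contain 195.103.254.123
  195.103.96.0/19 (195.103.96.0 - 195.103.127.255) does not contain 195.103.254.123
  203.103.128.0/17 (203.103.128.0 - 203.103.255.255) does not contain 195.103.254.123
Longest matching prefix is /16 -> next hop 149.248.195.176.

149.248.195.176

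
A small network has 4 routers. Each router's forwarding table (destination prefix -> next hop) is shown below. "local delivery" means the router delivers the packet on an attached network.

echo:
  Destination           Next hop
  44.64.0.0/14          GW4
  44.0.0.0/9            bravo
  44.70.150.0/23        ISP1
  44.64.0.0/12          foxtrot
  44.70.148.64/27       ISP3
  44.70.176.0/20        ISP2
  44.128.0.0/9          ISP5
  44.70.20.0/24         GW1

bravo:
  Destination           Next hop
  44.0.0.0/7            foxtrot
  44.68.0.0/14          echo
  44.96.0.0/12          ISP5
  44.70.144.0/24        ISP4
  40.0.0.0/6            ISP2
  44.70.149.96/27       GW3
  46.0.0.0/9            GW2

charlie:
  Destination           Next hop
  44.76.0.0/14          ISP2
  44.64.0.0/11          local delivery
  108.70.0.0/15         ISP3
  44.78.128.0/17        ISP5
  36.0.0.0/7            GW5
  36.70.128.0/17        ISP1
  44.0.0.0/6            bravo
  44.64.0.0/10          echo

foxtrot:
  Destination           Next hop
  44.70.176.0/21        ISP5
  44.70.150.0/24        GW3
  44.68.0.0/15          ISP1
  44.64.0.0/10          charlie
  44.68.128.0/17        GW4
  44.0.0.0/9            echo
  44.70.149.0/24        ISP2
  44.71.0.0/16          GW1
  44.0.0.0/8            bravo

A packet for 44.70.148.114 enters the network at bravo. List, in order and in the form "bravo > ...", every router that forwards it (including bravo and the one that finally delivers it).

bravo > echo > foxtrot > charlie

At bravo: longest match for 44.70.148.114 is 44.68.0.0/14 -> echo
At echo: longest match for 44.70.148.114 is 44.64.0.0/12 -> foxtrot
At foxtrot: longest match for 44.70.148.114 is 44.64.0.0/10 -> charlie
At charlie: longest match for 44.70.148.114 is 44.64.0.0/11 -> local delivery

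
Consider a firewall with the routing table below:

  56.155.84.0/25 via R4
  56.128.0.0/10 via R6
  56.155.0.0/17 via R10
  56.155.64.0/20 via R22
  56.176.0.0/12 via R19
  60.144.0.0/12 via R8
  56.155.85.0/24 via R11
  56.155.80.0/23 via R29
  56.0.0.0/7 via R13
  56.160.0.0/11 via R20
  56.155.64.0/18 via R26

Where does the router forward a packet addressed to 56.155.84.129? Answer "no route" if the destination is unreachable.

Routes whose prefix contains 56.155.84.129:
  56.0.0.0/7 (56.0.0.0 - 57.255.255.255) -> R13
  56.128.0.0/10 (56.128.0.0 - 56.191.255.255) -> R6
  56.155.0.0/17 (56.155.0.0 - 56.155.127.255) -> R10
  56.155.64.0/18 (56.155.64.0 - 56.155.127.255) -> R26
More-specific entries that do NOT match:
  56.155.84.0/25 (56.155.84.0 - 56.155.84.127) does not contain 56.155.84.129
  56.155.85.0/24 (56.155.85.0 - 56.155.85.255) does not contain 56.155.84.129
  56.155.80.0/23 (56.155.80.0 - 56.155.81.255) does not contain 56.155.84.129
  56.155.64.0/20 (56.155.64.0 - 56.155.79.255) does not contain 56.155.84.129
Longest matching prefix is /18 -> next hop R26.

R26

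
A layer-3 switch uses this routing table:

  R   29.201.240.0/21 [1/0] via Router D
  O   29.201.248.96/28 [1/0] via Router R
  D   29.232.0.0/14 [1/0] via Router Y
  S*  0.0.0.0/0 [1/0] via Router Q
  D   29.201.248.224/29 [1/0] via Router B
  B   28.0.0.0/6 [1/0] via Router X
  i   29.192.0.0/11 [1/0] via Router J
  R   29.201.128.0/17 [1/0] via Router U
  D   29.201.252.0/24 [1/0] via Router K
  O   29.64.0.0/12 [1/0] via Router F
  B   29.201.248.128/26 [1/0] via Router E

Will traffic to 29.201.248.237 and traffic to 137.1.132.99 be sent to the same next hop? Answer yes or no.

29.201.248.237: longest match 29.201.128.0/17 -> Router U
137.1.132.99: longest match 0.0.0.0/0 -> Router Q

no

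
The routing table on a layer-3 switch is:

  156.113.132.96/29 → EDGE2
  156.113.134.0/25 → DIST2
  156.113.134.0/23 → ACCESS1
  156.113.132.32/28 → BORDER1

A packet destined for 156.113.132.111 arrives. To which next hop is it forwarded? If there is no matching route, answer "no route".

No entry's prefix contains 156.113.132.111; there is no default route.

no route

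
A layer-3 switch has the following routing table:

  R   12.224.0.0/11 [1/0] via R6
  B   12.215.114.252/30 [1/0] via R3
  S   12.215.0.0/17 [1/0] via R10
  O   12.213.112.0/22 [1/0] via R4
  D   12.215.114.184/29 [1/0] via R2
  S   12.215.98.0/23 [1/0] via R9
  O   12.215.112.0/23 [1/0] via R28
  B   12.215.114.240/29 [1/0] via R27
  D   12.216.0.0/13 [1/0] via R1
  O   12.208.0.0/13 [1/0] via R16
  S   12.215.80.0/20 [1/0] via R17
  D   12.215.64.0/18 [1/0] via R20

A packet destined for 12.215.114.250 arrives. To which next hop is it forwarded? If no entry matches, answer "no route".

R20

Routes whose prefix contains 12.215.114.250:
  12.208.0.0/13 (12.208.0.0 - 12.215.255.255) -> R16
  12.215.0.0/17 (12.215.0.0 - 12.215.127.255) -> R10
  12.215.64.0/18 (12.215.64.0 - 12.215.127.255) -> R20
More-specific entries that do NOT match:
  12.215.114.252/30 (12.215.114.252 - 12.215.114.255) does not contain 12.215.114.250
  12.215.114.184/29 (12.215.114.184 - 12.215.114.191) does not contain 12.215.114.250
  12.215.114.240/29 (12.215.114.240 - 12.215.114.247) does not contain 12.215.114.250
  12.215.98.0/23 (12.215.98.0 - 12.215.99.255) does not contain 12.215.114.250
  12.215.112.0/23 (12.215.112.0 - 12.215.113.255) does not contain 12.215.114.250
  12.213.112.0/22 (12.213.112.0 - 12.213.115.255) does not contain 12.215.114.250
  12.215.80.0/20 (12.215.80.0 - 12.215.95.255) does not contain 12.215.114.250
Longest matching prefix is /18 -> next hop R20.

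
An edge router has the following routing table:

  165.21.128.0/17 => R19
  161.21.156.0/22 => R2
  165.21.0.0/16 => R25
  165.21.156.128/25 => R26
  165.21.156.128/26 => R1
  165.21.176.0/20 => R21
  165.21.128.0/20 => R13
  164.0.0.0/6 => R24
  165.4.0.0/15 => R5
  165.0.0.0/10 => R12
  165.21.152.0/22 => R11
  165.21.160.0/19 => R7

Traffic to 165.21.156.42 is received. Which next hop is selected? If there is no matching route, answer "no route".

Routes whose prefix contains 165.21.156.42:
  164.0.0.0/6 (164.0.0.0 - 167.255.255.255) -> R24
  165.0.0.0/10 (165.0.0.0 - 165.63.255.255) -> R12
  165.21.0.0/16 (165.21.0.0 - 165.21.255.255) -> R25
  165.21.128.0/17 (165.21.128.0 - 165.21.255.255) -> R19
More-specific entries that do NOT match:
  165.21.156.128/26 (165.21.156.128 - 165.21.156.191) does not contain 165.21.156.42
  165.21.156.128/25 (165.21.156.128 - 165.21.156.255) does not contain 165.21.156.42
  161.21.156.0/22 (161.21.156.0 - 161.21.159.255) does not contain 165.21.156.42
  165.21.152.0/22 (165.21.152.0 - 165.21.155.255) does not contain 165.21.156.42
  165.21.176.0/20 (165.21.176.0 - 165.21.191.255) does not contain 165.21.156.42
  165.21.128.0/20 (165.21.128.0 - 165.21.143.255) does not contain 165.21.156.42
  165.21.160.0/19 (165.21.160.0 - 165.21.191.255) does not contain 165.21.156.42
Longest matching prefix is /17 -> next hop R19.

R19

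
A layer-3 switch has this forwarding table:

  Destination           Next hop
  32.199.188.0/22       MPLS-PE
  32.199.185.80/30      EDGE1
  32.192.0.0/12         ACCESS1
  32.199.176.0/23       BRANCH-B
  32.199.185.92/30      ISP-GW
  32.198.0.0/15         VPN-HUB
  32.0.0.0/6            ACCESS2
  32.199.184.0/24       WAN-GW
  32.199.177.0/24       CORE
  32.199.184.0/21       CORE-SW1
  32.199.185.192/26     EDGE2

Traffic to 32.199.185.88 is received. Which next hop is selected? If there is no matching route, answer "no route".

CORE-SW1

Routes whose prefix contains 32.199.185.88:
  32.0.0.0/6 (32.0.0.0 - 35.255.255.255) -> ACCESS2
  32.192.0.0/12 (32.192.0.0 - 32.207.255.255) -> ACCESS1
  32.198.0.0/15 (32.198.0.0 - 32.199.255.255) -> VPN-HUB
  32.199.184.0/21 (32.199.184.0 - 32.199.191.255) -> CORE-SW1
More-specific entries that do NOT match:
  32.199.185.80/30 (32.199.185.80 - 32.199.185.83) does not contain 32.199.185.88
  32.199.185.92/30 (32.199.185.92 - 32.199.185.95) does not contain 32.199.185.88
  32.199.185.192/26 (32.199.185.192 - 32.199.185.255) does not contain 32.199.185.88
  32.199.184.0/24 (32.199.184.0 - 32.199.184.255) does not contain 32.199.185.88
  32.199.177.0/24 (32.199.177.0 - 32.199.177.255) does not contain 32.199.185.88
  32.199.176.0/23 (32.199.176.0 - 32.199.177.255) does not contain 32.199.185.88
  32.199.188.0/22 (32.199.188.0 - 32.199.191.255) does not contain 32.199.185.88
Longest matching prefix is /21 -> next hop CORE-SW1.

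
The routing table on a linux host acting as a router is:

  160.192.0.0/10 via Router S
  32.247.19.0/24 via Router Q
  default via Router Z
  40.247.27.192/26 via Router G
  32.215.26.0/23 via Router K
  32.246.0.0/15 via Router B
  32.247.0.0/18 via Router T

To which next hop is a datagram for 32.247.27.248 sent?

Routes whose prefix contains 32.247.27.248:
  0.0.0.0/0 (default, matches everything) -> Router Z
  32.246.0.0/15 (32.246.0.0 - 32.247.255.255) -> Router B
  32.247.0.0/18 (32.247.0.0 - 32.247.63.255) -> Router T
More-specific entries that do NOT match:
  40.247.27.192/26 (40.247.27.192 - 40.247.27.255) does not contain 32.247.27.248
  32.247.19.0/24 (32.247.19.0 - 32.247.19.255) does not contain 32.247.27.248
  32.215.26.0/23 (32.215.26.0 - 32.215.27.255) does not contain 32.247.27.248
Longest matching prefix is /18 -> next hop Router T.

Router T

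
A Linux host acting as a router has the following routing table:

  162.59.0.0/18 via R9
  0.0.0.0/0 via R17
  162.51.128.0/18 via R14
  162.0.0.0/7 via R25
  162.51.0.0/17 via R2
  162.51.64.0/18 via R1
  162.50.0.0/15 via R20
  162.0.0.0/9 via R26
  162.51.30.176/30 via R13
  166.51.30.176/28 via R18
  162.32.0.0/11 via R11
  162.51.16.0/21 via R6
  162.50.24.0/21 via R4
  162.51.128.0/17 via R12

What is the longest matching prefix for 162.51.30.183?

Entries matching 162.51.30.183:
  0.0.0.0/0 (default, matches everything)
  162.0.0.0/7 (162.0.0.0 - 163.255.255.255)
  162.0.0.0/9 (162.0.0.0 - 162.127.255.255)
  162.32.0.0/11 (162.32.0.0 - 162.63.255.255)
  162.50.0.0/15 (162.50.0.0 - 162.51.255.255)
  162.51.0.0/17 (162.51.0.0 - 162.51.127.255)
Most specific is 162.51.0.0/17.

162.51.0.0/17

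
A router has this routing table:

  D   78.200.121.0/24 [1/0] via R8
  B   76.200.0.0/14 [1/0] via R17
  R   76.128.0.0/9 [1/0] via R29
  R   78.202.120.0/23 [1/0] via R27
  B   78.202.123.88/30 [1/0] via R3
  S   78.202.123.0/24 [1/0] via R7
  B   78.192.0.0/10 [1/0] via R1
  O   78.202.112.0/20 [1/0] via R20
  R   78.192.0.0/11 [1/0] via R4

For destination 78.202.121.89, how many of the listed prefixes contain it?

4

Prefixes containing 78.202.121.89:
  78.192.0.0/10 (78.192.0.0 - 78.255.255.255)
  78.192.0.0/11 (78.192.0.0 - 78.223.255.255)
  78.202.112.0/20 (78.202.112.0 - 78.202.127.255)
  78.202.120.0/23 (78.202.120.0 - 78.202.121.255)
Total matching entries: 4.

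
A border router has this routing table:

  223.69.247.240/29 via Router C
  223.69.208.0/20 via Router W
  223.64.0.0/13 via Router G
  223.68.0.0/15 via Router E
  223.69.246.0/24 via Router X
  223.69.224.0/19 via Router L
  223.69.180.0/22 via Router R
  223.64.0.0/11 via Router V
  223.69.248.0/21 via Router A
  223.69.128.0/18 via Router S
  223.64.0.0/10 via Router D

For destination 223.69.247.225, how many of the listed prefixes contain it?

5

Prefixes containing 223.69.247.225:
  223.64.0.0/10 (223.64.0.0 - 223.127.255.255)
  223.64.0.0/11 (223.64.0.0 - 223.95.255.255)
  223.64.0.0/13 (223.64.0.0 - 223.71.255.255)
  223.68.0.0/15 (223.68.0.0 - 223.69.255.255)
  223.69.224.0/19 (223.69.224.0 - 223.69.255.255)
Total matching entries: 5.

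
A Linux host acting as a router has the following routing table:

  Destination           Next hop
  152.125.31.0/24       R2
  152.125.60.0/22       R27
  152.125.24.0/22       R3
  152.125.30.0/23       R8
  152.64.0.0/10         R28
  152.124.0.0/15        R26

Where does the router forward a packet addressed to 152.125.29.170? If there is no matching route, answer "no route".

R26

Routes whose prefix contains 152.125.29.170:
  152.64.0.0/10 (152.64.0.0 - 152.127.255.255) -> R28
  152.124.0.0/15 (152.124.0.0 - 152.125.255.255) -> R26
More-specific entries that do NOT match:
  152.125.31.0/24 (152.125.31.0 - 152.125.31.255) does not contain 152.125.29.170
  152.125.30.0/23 (152.125.30.0 - 152.125.31.255) does not contain 152.125.29.170
  152.125.60.0/22 (152.125.60.0 - 152.125.63.255) does not contain 152.125.29.170
  152.125.24.0/22 (152.125.24.0 - 152.125.27.255) does not contain 152.125.29.170
Longest matching prefix is /15 -> next hop R26.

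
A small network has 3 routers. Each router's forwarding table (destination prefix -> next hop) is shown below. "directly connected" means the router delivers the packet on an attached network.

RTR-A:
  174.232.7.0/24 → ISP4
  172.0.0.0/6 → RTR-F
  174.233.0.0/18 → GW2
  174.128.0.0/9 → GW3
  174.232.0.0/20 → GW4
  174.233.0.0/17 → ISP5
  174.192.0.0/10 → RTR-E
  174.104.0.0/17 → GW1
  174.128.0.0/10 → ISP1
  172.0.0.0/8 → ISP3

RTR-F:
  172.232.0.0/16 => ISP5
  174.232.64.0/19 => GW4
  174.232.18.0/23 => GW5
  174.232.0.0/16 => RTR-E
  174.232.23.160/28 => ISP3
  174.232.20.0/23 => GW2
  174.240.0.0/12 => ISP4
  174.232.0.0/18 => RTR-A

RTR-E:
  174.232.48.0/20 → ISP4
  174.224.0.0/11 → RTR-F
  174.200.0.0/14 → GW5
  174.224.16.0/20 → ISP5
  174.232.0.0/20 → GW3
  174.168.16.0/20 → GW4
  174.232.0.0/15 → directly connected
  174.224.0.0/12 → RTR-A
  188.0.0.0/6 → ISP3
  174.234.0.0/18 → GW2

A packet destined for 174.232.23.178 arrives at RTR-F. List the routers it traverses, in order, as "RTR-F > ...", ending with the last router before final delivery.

At RTR-F: longest match for 174.232.23.178 is 174.232.0.0/18 -> RTR-A
At RTR-A: longest match for 174.232.23.178 is 174.192.0.0/10 -> RTR-E
At RTR-E: longest match for 174.232.23.178 is 174.232.0.0/15 -> directly connected

RTR-F > RTR-A > RTR-E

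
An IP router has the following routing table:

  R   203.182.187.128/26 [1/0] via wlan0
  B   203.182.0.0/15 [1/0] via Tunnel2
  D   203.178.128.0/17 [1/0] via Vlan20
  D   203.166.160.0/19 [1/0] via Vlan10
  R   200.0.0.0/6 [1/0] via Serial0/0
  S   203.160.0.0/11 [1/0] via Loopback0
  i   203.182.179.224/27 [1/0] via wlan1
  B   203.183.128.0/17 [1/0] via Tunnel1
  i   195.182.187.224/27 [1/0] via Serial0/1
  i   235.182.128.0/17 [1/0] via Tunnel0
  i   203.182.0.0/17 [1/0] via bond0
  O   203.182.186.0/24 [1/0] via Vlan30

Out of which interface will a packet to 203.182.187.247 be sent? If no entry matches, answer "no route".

Tunnel2

Routes whose prefix contains 203.182.187.247:
  200.0.0.0/6 (200.0.0.0 - 203.255.255.255) -> Serial0/0
  203.160.0.0/11 (203.160.0.0 - 203.191.255.255) -> Loopback0
  203.182.0.0/15 (203.182.0.0 - 203.183.255.255) -> Tunnel2
More-specific entries that do NOT match:
  203.182.179.224/27 (203.182.179.224 - 203.182.179.255) does not contain 203.182.187.247
  195.182.187.224/27 (195.182.187.224 - 195.182.187.255) does not contain 203.182.187.247
  203.182.187.128/26 (203.182.187.128 - 203.182.187.191) does not contain 203.182.187.247
  203.182.186.0/24 (203.182.186.0 - 203.182.186.255) does not contain 203.182.187.247
  203.166.160.0/19 (203.166.160.0 - 203.166.191.255) does not contain 203.182.187.247
  203.178.128.0/17 (203.178.128.0 - 203.178.255.255) does not contain 203.182.187.247
  203.183.128.0/17 (203.183.128.0 - 203.183.255.255) does not contain 203.182.187.247
  235.182.128.0/17 (235.182.128.0 - 235.182.255.255) does not contain 203.182.187.247
  203.182.0.0/17 (203.182.0.0 - 203.182.127.255) does not contain 203.182.187.247
Longest matching prefix is /15 -> interface Tunnel2.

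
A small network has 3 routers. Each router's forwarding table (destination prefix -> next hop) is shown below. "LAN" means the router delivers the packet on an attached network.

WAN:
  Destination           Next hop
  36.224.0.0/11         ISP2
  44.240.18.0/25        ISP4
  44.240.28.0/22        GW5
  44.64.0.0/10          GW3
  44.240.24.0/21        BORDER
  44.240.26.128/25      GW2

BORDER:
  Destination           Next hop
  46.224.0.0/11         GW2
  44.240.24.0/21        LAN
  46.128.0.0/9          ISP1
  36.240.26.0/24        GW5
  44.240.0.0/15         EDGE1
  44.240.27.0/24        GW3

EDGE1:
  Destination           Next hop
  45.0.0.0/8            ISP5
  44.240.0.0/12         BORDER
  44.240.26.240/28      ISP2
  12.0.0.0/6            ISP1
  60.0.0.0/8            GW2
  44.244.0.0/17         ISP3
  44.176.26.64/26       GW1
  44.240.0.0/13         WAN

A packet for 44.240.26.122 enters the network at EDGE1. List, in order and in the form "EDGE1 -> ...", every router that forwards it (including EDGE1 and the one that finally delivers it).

EDGE1 -> WAN -> BORDER

At EDGE1: longest match for 44.240.26.122 is 44.240.0.0/13 -> WAN
At WAN: longest match for 44.240.26.122 is 44.240.24.0/21 -> BORDER
At BORDER: longest match for 44.240.26.122 is 44.240.24.0/21 -> LAN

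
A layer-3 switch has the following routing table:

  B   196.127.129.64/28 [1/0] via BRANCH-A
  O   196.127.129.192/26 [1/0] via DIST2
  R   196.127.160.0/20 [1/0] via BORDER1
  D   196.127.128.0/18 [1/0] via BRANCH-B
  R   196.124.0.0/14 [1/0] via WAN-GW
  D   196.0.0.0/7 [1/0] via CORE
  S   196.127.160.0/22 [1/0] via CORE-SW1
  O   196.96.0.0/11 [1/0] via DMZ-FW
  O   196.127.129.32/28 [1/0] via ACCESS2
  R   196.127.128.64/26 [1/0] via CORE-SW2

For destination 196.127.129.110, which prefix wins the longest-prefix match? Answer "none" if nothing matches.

196.127.128.0/18

Entries matching 196.127.129.110:
  196.0.0.0/7 (196.0.0.0 - 197.255.255.255)
  196.96.0.0/11 (196.96.0.0 - 196.127.255.255)
  196.124.0.0/14 (196.124.0.0 - 196.127.255.255)
  196.127.128.0/18 (196.127.128.0 - 196.127.191.255)
Most specific is 196.127.128.0/18.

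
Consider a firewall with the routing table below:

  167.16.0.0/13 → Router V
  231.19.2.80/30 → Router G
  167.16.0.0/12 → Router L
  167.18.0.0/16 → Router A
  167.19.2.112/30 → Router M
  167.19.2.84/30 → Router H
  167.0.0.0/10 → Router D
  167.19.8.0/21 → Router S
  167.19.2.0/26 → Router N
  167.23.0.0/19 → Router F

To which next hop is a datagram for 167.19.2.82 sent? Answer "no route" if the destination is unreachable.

Routes whose prefix contains 167.19.2.82:
  167.0.0.0/10 (167.0.0.0 - 167.63.255.255) -> Router D
  167.16.0.0/12 (167.16.0.0 - 167.31.255.255) -> Router L
  167.16.0.0/13 (167.16.0.0 - 167.23.255.255) -> Router V
More-specific entries that do NOT match:
  231.19.2.80/30 (231.19.2.80 - 231.19.2.83) does not contain 167.19.2.82
  167.19.2.112/30 (167.19.2.112 - 167.19.2.115) does not contain 167.19.2.82
  167.19.2.84/30 (167.19.2.84 - 167.19.2.87) does not contain 167.19.2.82
  167.19.2.0/26 (167.19.2.0 - 167.19.2.63) does not contain 167.19.2.82
  167.19.8.0/21 (167.19.8.0 - 167.19.15.255) does not contain 167.19.2.82
  167.23.0.0/19 (167.23.0.0 - 167.23.31.255) does not contain 167.19.2.82
  167.18.0.0/16 (167.18.0.0 - 167.18.255.255) does not contain 167.19.2.82
Longest matching prefix is /13 -> next hop Router V.

Router V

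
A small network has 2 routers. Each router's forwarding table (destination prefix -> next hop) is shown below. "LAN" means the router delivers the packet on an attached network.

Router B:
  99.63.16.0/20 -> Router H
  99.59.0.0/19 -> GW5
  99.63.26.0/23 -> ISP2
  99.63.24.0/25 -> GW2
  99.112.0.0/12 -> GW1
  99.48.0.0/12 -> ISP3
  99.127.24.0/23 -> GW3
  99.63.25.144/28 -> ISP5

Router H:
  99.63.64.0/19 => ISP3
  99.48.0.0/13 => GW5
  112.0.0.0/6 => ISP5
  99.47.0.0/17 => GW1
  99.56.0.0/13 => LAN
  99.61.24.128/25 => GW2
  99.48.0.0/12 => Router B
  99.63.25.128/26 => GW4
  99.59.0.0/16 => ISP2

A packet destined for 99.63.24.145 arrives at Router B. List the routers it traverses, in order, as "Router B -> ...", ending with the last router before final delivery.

Router B -> Router H

At Router B: longest match for 99.63.24.145 is 99.63.16.0/20 -> Router H
At Router H: longest match for 99.63.24.145 is 99.56.0.0/13 -> LAN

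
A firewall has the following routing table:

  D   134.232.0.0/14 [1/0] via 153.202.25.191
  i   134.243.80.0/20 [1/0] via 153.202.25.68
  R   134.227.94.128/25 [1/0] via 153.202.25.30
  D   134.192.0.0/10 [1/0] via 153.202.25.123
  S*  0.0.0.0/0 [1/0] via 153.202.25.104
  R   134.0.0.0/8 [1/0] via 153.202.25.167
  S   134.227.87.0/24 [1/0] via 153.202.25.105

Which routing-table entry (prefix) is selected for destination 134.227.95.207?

Entries matching 134.227.95.207:
  0.0.0.0/0 (default, matches everything)
  134.0.0.0/8 (134.0.0.0 - 134.255.255.255)
  134.192.0.0/10 (134.192.0.0 - 134.255.255.255)
Most specific is 134.192.0.0/10.

134.192.0.0/10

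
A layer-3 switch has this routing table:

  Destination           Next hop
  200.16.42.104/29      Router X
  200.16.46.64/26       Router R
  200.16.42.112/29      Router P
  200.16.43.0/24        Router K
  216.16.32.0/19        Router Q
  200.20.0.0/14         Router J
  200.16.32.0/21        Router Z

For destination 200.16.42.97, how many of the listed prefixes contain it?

No listed prefix contains 200.16.42.97.
Total matching entries: 0.

0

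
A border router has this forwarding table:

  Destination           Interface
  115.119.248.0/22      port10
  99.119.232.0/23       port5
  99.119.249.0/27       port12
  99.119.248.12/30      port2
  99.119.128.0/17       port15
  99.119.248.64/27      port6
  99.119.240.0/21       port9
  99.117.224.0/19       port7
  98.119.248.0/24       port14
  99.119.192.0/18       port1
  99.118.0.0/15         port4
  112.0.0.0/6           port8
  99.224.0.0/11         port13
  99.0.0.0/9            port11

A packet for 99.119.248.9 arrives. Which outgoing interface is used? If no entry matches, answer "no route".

port1

Routes whose prefix contains 99.119.248.9:
  99.0.0.0/9 (99.0.0.0 - 99.127.255.255) -> port11
  99.118.0.0/15 (99.118.0.0 - 99.119.255.255) -> port4
  99.119.128.0/17 (99.119.128.0 - 99.119.255.255) -> port15
  99.119.192.0/18 (99.119.192.0 - 99.119.255.255) -> port1
More-specific entries that do NOT match:
  99.119.248.12/30 (99.119.248.12 - 99.119.248.15) does not contain 99.119.248.9
  99.119.249.0/27 (99.119.249.0 - 99.119.249.31) does not contain 99.119.248.9
  99.119.248.64/27 (99.119.248.64 - 99.119.248.95) does not contain 99.119.248.9
  98.119.248.0/24 (98.119.248.0 - 98.119.248.255) does not contain 99.119.248.9
  99.119.232.0/23 (99.119.232.0 - 99.119.233.255) does not contain 99.119.248.9
  115.119.248.0/22 (115.119.248.0 - 115.119.251.255) does not contain 99.119.248.9
  99.119.240.0/21 (99.119.240.0 - 99.119.247.255) does not contain 99.119.248.9
  99.117.224.0/19 (99.117.224.0 - 99.117.255.255) does not contain 99.119.248.9
Longest matching prefix is /18 -> interface port1.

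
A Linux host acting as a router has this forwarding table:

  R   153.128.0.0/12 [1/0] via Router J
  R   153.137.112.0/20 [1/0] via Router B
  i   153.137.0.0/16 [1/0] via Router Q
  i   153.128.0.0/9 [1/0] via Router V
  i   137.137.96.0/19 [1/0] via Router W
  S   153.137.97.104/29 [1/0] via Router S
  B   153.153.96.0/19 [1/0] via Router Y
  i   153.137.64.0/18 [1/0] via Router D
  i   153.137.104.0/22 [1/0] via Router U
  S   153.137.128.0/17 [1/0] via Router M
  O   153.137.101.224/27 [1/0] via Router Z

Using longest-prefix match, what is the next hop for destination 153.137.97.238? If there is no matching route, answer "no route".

Routes whose prefix contains 153.137.97.238:
  153.128.0.0/9 (153.128.0.0 - 153.255.255.255) -> Router V
  153.128.0.0/12 (153.128.0.0 - 153.143.255.255) -> Router J
  153.137.0.0/16 (153.137.0.0 - 153.137.255.255) -> Router Q
  153.137.64.0/18 (153.137.64.0 - 153.137.127.255) -> Router D
More-specific entries that do NOT match:
  153.137.97.104/29 (153.137.97.104 - 153.137.97.111) does not contain 153.137.97.238
  153.137.101.224/27 (153.137.101.224 - 153.137.101.255) does not contain 153.137.97.238
  153.137.104.0/22 (153.137.104.0 - 153.137.107.255) does not contain 153.137.97.238
  153.137.112.0/20 (153.137.112.0 - 153.137.127.255) does not contain 153.137.97.238
  137.137.96.0/19 (137.137.96.0 - 137.137.127.255) does not contain 153.137.97.238
  153.153.96.0/19 (153.153.96.0 - 153.153.127.255) does not contain 153.137.97.238
Longest matching prefix is /18 -> next hop Router D.

Router D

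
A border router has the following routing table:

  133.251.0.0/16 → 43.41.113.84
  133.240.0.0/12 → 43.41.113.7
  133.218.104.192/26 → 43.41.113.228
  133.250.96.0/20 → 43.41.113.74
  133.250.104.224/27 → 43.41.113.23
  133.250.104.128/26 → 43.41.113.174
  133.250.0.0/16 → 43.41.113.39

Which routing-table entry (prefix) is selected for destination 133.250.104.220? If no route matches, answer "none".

133.250.96.0/20

Entries matching 133.250.104.220:
  133.240.0.0/12 (133.240.0.0 - 133.255.255.255)
  133.250.0.0/16 (133.250.0.0 - 133.250.255.255)
  133.250.96.0/20 (133.250.96.0 - 133.250.111.255)
Most specific is 133.250.96.0/20.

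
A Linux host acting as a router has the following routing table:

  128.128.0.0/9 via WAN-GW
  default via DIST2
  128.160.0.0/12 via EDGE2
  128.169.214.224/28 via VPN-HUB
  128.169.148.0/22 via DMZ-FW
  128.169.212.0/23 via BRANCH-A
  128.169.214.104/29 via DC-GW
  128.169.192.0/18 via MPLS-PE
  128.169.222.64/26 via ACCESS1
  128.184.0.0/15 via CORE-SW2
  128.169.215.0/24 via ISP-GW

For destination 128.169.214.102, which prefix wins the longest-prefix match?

Entries matching 128.169.214.102:
  0.0.0.0/0 (default, matches everything)
  128.128.0.0/9 (128.128.0.0 - 128.255.255.255)
  128.160.0.0/12 (128.160.0.0 - 128.175.255.255)
  128.169.192.0/18 (128.169.192.0 - 128.169.255.255)
Most specific is 128.169.192.0/18.

128.169.192.0/18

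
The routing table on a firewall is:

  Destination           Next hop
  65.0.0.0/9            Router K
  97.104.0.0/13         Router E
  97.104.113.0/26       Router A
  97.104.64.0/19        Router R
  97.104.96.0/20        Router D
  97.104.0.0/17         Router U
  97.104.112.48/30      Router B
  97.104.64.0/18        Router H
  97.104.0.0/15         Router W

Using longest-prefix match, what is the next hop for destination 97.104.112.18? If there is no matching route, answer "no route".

Routes whose prefix contains 97.104.112.18:
  97.104.0.0/13 (97.104.0.0 - 97.111.255.255) -> Router E
  97.104.0.0/15 (97.104.0.0 - 97.105.255.255) -> Router W
  97.104.0.0/17 (97.104.0.0 - 97.104.127.255) -> Router U
  97.104.64.0/18 (97.104.64.0 - 97.104.127.255) -> Router H
More-specific entries that do NOT match:
  97.104.112.48/30 (97.104.112.48 - 97.104.112.51) does not contain 97.104.112.18
  97.104.113.0/26 (97.104.113.0 - 97.104.113.63) does not contain 97.104.112.18
  97.104.96.0/20 (97.104.96.0 - 97.104.111.255) does not contain 97.104.112.18
  97.104.64.0/19 (97.104.64.0 - 97.104.95.255) does not contain 97.104.112.18
Longest matching prefix is /18 -> next hop Router H.

Router H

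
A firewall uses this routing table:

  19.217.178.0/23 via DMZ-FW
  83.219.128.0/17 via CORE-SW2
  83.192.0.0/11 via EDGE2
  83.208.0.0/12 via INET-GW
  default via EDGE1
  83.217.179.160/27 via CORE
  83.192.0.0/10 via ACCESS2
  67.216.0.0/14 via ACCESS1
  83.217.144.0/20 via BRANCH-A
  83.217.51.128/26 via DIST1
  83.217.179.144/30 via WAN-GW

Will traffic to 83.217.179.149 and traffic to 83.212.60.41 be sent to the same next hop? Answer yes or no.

83.217.179.149: longest match 83.208.0.0/12 -> INET-GW
83.212.60.41: longest match 83.208.0.0/12 -> INET-GW

yes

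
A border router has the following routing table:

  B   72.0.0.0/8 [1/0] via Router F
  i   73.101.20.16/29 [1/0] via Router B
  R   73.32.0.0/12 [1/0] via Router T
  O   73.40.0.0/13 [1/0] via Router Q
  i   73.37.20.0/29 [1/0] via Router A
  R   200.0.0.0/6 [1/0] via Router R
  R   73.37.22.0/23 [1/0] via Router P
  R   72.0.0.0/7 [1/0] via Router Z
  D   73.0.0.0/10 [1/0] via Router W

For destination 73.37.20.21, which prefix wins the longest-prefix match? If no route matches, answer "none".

73.32.0.0/12

Entries matching 73.37.20.21:
  72.0.0.0/7 (72.0.0.0 - 73.255.255.255)
  73.0.0.0/10 (73.0.0.0 - 73.63.255.255)
  73.32.0.0/12 (73.32.0.0 - 73.47.255.255)
Most specific is 73.32.0.0/12.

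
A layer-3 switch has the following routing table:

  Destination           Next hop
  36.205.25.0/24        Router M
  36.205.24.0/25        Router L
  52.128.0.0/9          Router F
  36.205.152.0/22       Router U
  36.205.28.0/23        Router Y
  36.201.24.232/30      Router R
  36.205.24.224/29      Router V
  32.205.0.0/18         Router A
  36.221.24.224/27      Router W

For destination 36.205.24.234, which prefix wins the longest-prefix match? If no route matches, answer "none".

36.205.24.234 is outside every listed prefix and there is no default route.

none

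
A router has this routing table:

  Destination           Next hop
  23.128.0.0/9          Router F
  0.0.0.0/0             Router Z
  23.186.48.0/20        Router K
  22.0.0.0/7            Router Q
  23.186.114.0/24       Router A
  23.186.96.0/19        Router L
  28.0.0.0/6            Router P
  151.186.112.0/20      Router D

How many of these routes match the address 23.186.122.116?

4

Prefixes containing 23.186.122.116:
  0.0.0.0/0 (default, matches everything)
  22.0.0.0/7 (22.0.0.0 - 23.255.255.255)
  23.128.0.0/9 (23.128.0.0 - 23.255.255.255)
  23.186.96.0/19 (23.186.96.0 - 23.186.127.255)
Total matching entries: 4.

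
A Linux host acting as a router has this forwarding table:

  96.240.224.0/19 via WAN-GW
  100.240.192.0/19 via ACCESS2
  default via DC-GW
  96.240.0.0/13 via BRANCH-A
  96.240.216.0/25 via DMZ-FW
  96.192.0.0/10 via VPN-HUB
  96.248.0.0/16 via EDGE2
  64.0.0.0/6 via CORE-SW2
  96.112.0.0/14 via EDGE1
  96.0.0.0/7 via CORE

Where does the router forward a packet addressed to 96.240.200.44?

Routes whose prefix contains 96.240.200.44:
  0.0.0.0/0 (default, matches everything) -> DC-GW
  96.0.0.0/7 (96.0.0.0 - 97.255.255.255) -> CORE
  96.192.0.0/10 (96.192.0.0 - 96.255.255.255) -> VPN-HUB
  96.240.0.0/13 (96.240.0.0 - 96.247.255.255) -> BRANCH-A
More-specific entries that do NOT match:
  96.240.216.0/25 (96.240.216.0 - 96.240.216.127) does not contain 96.240.200.44
  96.240.224.0/19 (96.240.224.0 - 96.240.255.255) does not contain 96.240.200.44
  100.240.192.0/19 (100.240.192.0 - 100.240.223.255) does not contain 96.240.200.44
  96.248.0.0/16 (96.248.0.0 - 96.248.255.255) does not contain 96.240.200.44
  96.112.0.0/14 (96.112.0.0 - 96.115.255.255) does not contain 96.240.200.44
Longest matching prefix is /13 -> next hop BRANCH-A.

BRANCH-A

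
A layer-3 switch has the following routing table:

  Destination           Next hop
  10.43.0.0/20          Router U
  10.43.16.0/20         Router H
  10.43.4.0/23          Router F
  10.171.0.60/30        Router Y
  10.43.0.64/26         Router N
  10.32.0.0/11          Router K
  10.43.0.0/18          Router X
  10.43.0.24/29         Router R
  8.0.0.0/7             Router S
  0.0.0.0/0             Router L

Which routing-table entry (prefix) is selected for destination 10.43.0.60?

Entries matching 10.43.0.60:
  0.0.0.0/0 (default, matches everything)
  10.32.0.0/11 (10.32.0.0 - 10.63.255.255)
  10.43.0.0/18 (10.43.0.0 - 10.43.63.255)
  10.43.0.0/20 (10.43.0.0 - 10.43.15.255)
Most specific is 10.43.0.0/20.

10.43.0.0/20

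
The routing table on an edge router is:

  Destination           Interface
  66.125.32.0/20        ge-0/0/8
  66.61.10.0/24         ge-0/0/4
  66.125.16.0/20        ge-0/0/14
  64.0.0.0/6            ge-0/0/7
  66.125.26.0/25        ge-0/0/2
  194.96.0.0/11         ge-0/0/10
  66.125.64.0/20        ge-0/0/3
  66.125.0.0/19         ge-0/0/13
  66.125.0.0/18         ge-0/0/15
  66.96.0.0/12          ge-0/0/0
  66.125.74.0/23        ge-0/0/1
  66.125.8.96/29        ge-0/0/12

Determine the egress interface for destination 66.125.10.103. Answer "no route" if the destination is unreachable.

ge-0/0/13

Routes whose prefix contains 66.125.10.103:
  64.0.0.0/6 (64.0.0.0 - 67.255.255.255) -> ge-0/0/7
  66.125.0.0/18 (66.125.0.0 - 66.125.63.255) -> ge-0/0/15
  66.125.0.0/19 (66.125.0.0 - 66.125.31.255) -> ge-0/0/13
More-specific entries that do NOT match:
  66.125.8.96/29 (66.125.8.96 - 66.125.8.103) does not contain 66.125.10.103
  66.125.26.0/25 (66.125.26.0 - 66.125.26.127) does not contain 66.125.10.103
  66.61.10.0/24 (66.61.10.0 - 66.61.10.255) does not contain 66.125.10.103
  66.125.74.0/23 (66.125.74.0 - 66.125.75.255) does not contain 66.125.10.103
  66.125.32.0/20 (66.125.32.0 - 66.125.47.255) does not contain 66.125.10.103
  66.125.16.0/20 (66.125.16.0 - 66.125.31.255) does not contain 66.125.10.103
  66.125.64.0/20 (66.125.64.0 - 66.125.79.255) does not contain 66.125.10.103
Longest matching prefix is /19 -> interface ge-0/0/13.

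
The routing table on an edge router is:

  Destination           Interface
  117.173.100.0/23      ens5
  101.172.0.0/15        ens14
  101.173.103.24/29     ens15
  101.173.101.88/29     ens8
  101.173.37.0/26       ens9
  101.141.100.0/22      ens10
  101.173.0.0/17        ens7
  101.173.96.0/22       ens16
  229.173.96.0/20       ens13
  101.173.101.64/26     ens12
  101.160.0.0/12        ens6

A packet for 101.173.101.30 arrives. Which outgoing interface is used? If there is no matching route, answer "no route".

Routes whose prefix contains 101.173.101.30:
  101.160.0.0/12 (101.160.0.0 - 101.175.255.255) -> ens6
  101.172.0.0/15 (101.172.0.0 - 101.173.255.255) -> ens14
  101.173.0.0/17 (101.173.0.0 - 101.173.127.255) -> ens7
More-specific entries that do NOT match:
  101.173.103.24/29 (101.173.103.24 - 101.173.103.31) does not contain 101.173.101.30
  101.173.101.88/29 (101.173.101.88 - 101.173.101.95) does not contain 101.173.101.30
  101.173.37.0/26 (101.173.37.0 - 101.173.37.63) does not contain 101.173.101.30
  101.173.101.64/26 (101.173.101.64 - 101.173.101.127) does not contain 101.173.101.30
  117.173.100.0/23 (117.173.100.0 - 117.173.101.255) does not contain 101.173.101.30
  101.141.100.0/22 (101.141.100.0 - 101.141.103.255) does not contain 101.173.101.30
  101.173.96.0/22 (101.173.96.0 - 101.173.99.255) does not contain 101.173.101.30
  229.173.96.0/20 (229.173.96.0 - 229.173.111.255) does not contain 101.173.101.30
Longest matching prefix is /17 -> interface ens7.

ens7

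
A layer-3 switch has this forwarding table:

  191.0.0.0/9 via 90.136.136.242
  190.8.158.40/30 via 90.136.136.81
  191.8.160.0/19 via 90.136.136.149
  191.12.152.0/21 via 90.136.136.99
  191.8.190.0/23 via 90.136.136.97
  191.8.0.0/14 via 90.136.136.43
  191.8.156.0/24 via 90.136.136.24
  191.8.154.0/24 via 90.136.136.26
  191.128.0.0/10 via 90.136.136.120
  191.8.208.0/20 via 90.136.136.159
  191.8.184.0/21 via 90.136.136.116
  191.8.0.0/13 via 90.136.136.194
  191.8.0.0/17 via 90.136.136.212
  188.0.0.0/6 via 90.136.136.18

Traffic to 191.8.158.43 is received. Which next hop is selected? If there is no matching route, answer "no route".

90.136.136.43

Routes whose prefix contains 191.8.158.43:
  188.0.0.0/6 (188.0.0.0 - 191.255.255.255) -> 90.136.136.18
  191.0.0.0/9 (191.0.0.0 - 191.127.255.255) -> 90.136.136.242
  191.8.0.0/13 (191.8.0.0 - 191.15.255.255) -> 90.136.136.194
  191.8.0.0/14 (191.8.0.0 - 191.11.255.255) -> 90.136.136.43
More-specific entries that do NOT match:
  190.8.158.40/30 (190.8.158.40 - 190.8.158.43) does not contain 191.8.158.43
  191.8.156.0/24 (191.8.156.0 - 191.8.156.255) does not contain 191.8.158.43
  191.8.154.0/24 (191.8.154.0 - 191.8.154.255) does not contain 191.8.158.43
  191.8.190.0/23 (191.8.190.0 - 191.8.191.255) does not contain 191.8.158.43
  191.12.152.0/21 (191.12.152.0 - 191.12.159.255) does not contain 191.8.158.43
  191.8.184.0/21 (191.8.184.0 - 191.8.191.255) does not contain 191.8.158.43
  191.8.208.0/20 (191.8.208.0 - 191.8.223.255) does not contain 191.8.158.43
  191.8.160.0/19 (191.8.160.0 - 191.8.191.255) does not contain 191.8.158.43
  191.8.0.0/17 (191.8.0.0 - 191.8.127.255) does not contain 191.8.158.43
Longest matching prefix is /14 -> next hop 90.136.136.43.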